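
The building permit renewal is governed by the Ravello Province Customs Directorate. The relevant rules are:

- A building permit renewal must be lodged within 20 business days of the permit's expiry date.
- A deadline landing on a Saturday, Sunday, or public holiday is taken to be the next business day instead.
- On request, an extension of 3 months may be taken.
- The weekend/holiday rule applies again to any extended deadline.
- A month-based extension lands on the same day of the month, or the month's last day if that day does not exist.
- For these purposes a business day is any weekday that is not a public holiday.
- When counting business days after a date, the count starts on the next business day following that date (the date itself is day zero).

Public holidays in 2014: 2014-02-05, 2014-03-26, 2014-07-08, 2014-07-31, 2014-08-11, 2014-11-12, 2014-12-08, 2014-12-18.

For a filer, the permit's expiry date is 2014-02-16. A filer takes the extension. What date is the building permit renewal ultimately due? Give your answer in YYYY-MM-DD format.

Starting the day after 2014-02-16 and counting 20 business days lands on 2014-03-14.
2014-03-14 falls on a Friday, which is a business day, so no adjustment is needed.
Applying the 3 months extension: 3 months after 2014-03-14 is 2014-06-14.
2014-06-14 falls on a Saturday. Rolling to the next business day gives 2014-06-16, a Monday.
Deadline: 2014-06-16.

2014-06-16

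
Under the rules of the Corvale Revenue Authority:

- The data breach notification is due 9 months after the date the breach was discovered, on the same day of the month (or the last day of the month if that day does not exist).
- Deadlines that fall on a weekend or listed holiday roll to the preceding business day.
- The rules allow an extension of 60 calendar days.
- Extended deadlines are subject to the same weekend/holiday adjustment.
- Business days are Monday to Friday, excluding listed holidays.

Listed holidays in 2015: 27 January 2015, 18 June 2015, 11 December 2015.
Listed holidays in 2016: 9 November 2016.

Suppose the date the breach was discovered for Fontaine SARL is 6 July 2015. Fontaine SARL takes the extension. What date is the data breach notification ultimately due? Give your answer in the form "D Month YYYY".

Moving 9 months forward from 6 July 2015 on the corresponding day gives 6 April 2016.
Since 6 April 2016 is a Wednesday and not a holiday, the date is unchanged.
With the 60-day extension, 6 April 2016 becomes 5 June 2016.
5 June 2016 falls on a Sunday. Rolling to the preceding business day gives 3 June 2016, a Friday.
The final due date is 3 June 2016.

3 June 2016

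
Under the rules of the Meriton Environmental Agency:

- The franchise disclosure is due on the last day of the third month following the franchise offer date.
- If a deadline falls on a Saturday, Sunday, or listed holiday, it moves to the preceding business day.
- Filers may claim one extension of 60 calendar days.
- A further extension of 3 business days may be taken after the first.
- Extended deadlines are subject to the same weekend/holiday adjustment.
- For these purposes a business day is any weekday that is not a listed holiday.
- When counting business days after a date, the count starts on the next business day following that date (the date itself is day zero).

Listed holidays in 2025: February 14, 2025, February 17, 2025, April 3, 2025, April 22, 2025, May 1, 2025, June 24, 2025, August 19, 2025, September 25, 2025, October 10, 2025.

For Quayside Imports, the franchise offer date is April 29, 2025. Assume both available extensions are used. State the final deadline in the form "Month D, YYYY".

October 2, 2025

3 months after April 29, 2025 is July 2025; that month ends on July 31, 2025.
July 31, 2025 falls on a Thursday, which is a business day, so no adjustment is needed.
Applying the 60-calendar-day extension: July 31, 2025 + 60 days = September 29, 2025.
September 29, 2025 is a Monday and not a listed holiday, so it stands.
Counting 3 further business days from September 29, 2025 reaches October 2, 2025.
Since October 2, 2025 is a Thursday and not a holiday, the date is unchanged.
The final due date is October 2, 2025.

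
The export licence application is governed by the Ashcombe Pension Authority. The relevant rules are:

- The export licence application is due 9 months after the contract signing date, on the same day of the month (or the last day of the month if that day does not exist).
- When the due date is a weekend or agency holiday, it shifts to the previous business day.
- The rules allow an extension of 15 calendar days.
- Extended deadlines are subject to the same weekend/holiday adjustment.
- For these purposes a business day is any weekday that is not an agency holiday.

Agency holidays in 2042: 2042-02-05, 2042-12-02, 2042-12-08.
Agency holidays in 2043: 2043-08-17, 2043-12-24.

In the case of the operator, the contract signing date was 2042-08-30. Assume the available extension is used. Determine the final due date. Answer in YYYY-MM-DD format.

9 months from 2042-08-30 is 2043-05-30.
2043-05-30 is a Saturday, so it moves to the preceding business day, 2043-05-29 (Friday).
The 15-calendar-day extension moves the deadline from 2043-05-29 to 2043-06-13.
Because 2043-06-13 is a Saturday, the deadline becomes 2043-06-12 (Friday).
Final deadline: 2043-06-12.

2043-06-12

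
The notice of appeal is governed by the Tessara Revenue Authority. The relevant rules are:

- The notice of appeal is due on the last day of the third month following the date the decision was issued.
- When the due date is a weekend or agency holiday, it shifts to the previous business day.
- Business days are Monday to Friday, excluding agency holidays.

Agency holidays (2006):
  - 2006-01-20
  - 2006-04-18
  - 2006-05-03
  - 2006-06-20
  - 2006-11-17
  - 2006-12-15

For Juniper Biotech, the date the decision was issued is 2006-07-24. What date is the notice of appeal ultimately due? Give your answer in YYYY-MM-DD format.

2006-10-31

3 months after 2006-07-24 is October 2006; that month ends on 2006-10-31.
2006-10-31 (Tuesday) is already a business day.
The final due date is 2006-10-31.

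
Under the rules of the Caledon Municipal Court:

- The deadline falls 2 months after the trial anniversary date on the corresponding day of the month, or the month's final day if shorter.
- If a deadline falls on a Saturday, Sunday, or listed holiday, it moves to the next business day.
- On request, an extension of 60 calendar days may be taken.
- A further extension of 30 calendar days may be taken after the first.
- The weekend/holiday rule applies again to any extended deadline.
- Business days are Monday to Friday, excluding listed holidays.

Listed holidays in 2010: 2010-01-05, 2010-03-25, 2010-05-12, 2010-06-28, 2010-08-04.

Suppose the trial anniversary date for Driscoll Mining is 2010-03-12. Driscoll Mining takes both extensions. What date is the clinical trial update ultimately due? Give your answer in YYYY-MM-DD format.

2010-08-11

2 months after 2010-03-12, on the same day of the month, is 2010-05-12.
2010-05-12 is a listed holiday; the next business day is 2010-05-13 (Thursday).
With the 60-day extension, 2010-05-13 becomes 2010-07-12.
Since 2010-07-12 is a Monday and not a holiday, the date is unchanged.
Applying the 30-calendar-day extension: 2010-07-12 + 30 days = 2010-08-11.
2010-08-11 is a Wednesday and not a listed holiday, so it stands.
The final due date is 2010-08-11.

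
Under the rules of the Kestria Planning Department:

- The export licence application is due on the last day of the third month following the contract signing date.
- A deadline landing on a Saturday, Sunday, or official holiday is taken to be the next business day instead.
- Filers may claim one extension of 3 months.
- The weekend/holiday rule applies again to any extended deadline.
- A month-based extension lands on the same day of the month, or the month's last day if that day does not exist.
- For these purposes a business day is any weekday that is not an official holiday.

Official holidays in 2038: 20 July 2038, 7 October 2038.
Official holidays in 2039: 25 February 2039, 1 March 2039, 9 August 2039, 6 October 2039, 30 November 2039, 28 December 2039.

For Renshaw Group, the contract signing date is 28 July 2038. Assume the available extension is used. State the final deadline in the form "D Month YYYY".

1 February 2039

3 months after 28 July 2038 is October 2038; that month ends on 31 October 2038.
31 October 2038 is a Sunday, so it moves to the next business day, 1 November 2038 (Monday).
Applying the 3 months extension: 3 months after 1 November 2038 is 1 February 2039.
Since 1 February 2039 is a Tuesday and not a holiday, the date is unchanged.
Final deadline: 1 February 2039.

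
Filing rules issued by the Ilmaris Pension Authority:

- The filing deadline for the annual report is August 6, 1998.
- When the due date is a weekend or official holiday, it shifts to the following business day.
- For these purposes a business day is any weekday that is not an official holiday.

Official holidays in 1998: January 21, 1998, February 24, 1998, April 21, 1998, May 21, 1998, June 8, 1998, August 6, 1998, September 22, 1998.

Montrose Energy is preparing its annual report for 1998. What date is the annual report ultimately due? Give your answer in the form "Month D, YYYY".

August 7, 1998

The stated deadline is August 6, 1998.
August 6, 1998 is a listed holiday; the next business day is August 7, 1998 (Friday).
So the filing is due August 7, 1998.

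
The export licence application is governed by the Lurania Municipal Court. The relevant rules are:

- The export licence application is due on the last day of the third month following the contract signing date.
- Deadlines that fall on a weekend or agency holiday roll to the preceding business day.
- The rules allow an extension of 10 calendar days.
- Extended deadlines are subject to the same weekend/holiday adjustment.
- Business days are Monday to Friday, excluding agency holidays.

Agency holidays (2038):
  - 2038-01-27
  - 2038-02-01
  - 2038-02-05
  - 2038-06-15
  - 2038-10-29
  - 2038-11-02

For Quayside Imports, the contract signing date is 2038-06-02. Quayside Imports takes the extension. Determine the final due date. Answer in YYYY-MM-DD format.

The third month after 2038-06-02 is September 2038, whose last day is 2038-09-30.
Since 2038-09-30 is a Thursday and not a holiday, the date is unchanged.
The 10-calendar-day extension moves the deadline from 2038-09-30 to 2038-10-10.
Because 2038-10-10 is a Sunday, the deadline becomes 2038-10-08 (Friday).
So the filing is due 2038-10-08.

2038-10-08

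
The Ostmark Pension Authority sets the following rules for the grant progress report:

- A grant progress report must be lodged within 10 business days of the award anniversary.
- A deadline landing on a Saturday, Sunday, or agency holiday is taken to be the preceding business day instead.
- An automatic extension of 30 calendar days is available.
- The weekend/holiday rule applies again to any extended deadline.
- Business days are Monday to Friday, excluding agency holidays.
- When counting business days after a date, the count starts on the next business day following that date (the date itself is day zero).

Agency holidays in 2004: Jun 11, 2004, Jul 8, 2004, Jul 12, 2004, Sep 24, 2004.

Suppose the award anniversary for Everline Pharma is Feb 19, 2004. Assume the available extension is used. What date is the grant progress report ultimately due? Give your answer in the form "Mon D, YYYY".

10 business days after Feb 19, 2004, excluding weekends and holidays, is Mar 4, 2004.
Mar 4, 2004 (Thursday) is already a business day.
Applying the 30-calendar-day extension: Mar 4, 2004 + 30 days = Apr 3, 2004.
Apr 3, 2004 is a Saturday, so it moves to the preceding business day, Apr 2, 2004 (Friday).
So the filing is due Apr 2, 2004.

Apr 2, 2004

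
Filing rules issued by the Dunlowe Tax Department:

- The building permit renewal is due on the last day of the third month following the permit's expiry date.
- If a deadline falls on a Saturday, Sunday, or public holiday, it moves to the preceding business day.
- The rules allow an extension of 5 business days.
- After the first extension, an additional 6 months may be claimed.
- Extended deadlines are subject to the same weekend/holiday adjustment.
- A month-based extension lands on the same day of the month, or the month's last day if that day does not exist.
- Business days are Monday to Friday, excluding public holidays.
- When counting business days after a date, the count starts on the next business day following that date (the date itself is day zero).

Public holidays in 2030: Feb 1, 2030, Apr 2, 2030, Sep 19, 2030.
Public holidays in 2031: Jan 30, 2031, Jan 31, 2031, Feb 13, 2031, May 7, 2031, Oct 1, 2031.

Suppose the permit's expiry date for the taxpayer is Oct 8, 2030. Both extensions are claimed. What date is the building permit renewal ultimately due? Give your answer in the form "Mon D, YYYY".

3 months after Oct 8, 2030 is January 2031; that month ends on Jan 31, 2031.
Jan 31, 2031 is a listed holiday; the preceding business day is Jan 29, 2031 (Wednesday).
The 5-business-day extension runs from Jan 29, 2031 to Feb 7, 2031.
Feb 7, 2031 is a Friday and not a listed holiday, so it stands.
Add 6 months to Feb 7, 2031: Aug 7, 2031.
Aug 7, 2031 (Thursday) is already a business day.
The final due date is Aug 7, 2031.

Aug 7, 2031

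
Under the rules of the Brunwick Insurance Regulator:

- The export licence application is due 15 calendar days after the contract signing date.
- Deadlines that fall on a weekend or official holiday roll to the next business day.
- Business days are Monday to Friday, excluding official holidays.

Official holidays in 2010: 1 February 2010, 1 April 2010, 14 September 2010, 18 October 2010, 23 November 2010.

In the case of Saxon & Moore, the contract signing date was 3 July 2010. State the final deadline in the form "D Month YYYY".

Adding 15 calendar days to 3 July 2010 gives 18 July 2010.
18 July 2010 is a Sunday, so it moves to the next business day, 19 July 2010 (Monday).
Deadline: 19 July 2010.

19 July 2010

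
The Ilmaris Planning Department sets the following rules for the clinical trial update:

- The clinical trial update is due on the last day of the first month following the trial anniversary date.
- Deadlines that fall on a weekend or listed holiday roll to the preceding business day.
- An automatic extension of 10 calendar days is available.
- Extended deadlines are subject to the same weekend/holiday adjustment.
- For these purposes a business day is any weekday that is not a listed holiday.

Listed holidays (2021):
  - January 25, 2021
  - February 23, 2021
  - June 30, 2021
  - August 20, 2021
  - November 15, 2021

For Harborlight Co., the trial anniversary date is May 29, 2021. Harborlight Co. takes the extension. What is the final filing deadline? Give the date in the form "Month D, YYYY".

July 9, 2021

1 month after May 29, 2021 is June 2021; that month ends on June 30, 2021.
June 30, 2021 is a listed holiday, so it moves to the preceding business day, June 29, 2021 (Tuesday).
The 10-calendar-day extension moves the deadline from June 29, 2021 to July 9, 2021.
Since July 9, 2021 is a Friday and not a holiday, the date is unchanged.
Deadline: July 9, 2021.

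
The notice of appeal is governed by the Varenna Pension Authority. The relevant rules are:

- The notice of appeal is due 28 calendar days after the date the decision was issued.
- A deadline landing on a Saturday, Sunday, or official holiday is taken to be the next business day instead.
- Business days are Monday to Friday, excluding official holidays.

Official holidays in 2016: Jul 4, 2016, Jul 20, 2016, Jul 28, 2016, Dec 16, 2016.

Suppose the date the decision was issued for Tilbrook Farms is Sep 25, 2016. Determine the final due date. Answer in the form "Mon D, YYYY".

Oct 24, 2016

28 calendar days after Sep 25, 2016 is Oct 23, 2016.
Oct 23, 2016 is a Sunday, so it moves to the next business day, Oct 24, 2016 (Monday).
So the filing is due Oct 24, 2016.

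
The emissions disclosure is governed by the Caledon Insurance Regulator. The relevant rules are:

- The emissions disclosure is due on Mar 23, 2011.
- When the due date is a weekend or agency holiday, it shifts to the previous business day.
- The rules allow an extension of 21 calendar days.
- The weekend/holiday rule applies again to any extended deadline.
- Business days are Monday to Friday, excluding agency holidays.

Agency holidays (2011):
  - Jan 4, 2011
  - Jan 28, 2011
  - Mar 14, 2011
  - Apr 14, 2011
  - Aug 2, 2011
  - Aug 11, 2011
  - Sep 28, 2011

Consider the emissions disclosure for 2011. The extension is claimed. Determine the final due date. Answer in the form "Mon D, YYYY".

Apr 13, 2011

The stated deadline is Mar 23, 2011.
Since Mar 23, 2011 is a Wednesday and not a holiday, the date is unchanged.
The 21-calendar-day extension moves the deadline from Mar 23, 2011 to Apr 13, 2011.
Apr 13, 2011 (Wednesday) is already a business day.
The final due date is Apr 13, 2011.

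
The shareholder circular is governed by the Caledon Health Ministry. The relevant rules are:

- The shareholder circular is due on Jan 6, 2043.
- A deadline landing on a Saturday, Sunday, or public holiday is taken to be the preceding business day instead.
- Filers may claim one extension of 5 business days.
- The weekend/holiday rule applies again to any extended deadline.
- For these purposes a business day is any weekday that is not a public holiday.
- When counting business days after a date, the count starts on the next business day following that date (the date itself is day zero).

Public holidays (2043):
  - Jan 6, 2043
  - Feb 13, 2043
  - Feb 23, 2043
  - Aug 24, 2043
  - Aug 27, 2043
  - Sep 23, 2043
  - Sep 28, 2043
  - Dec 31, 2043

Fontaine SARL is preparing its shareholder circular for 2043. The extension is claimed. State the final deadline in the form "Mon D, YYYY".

The stated deadline is Jan 6, 2043.
Because Jan 6, 2043 is a listed holiday, the deadline becomes Jan 5, 2043 (Monday).
Applying the 5-business-day extension: 5 business days after Jan 5, 2043 is Jan 13, 2043.
Jan 13, 2043 is a Tuesday and not a listed holiday, so it stands.
The final due date is Jan 13, 2043.

Jan 13, 2043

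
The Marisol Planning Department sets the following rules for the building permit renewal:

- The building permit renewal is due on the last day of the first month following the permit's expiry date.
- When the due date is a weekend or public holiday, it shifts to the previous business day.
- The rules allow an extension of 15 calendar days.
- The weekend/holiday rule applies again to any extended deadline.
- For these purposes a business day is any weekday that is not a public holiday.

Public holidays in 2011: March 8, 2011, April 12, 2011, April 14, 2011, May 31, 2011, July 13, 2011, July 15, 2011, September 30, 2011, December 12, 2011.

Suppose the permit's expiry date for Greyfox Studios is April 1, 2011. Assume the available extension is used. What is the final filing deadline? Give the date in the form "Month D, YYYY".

June 14, 2011

1 month after April 1, 2011 falls in May 2011; the last day of that month is May 31, 2011.
Because May 31, 2011 is a listed holiday, the deadline becomes May 30, 2011 (Monday).
The 15-calendar-day extension moves the deadline from May 30, 2011 to June 14, 2011.
June 14, 2011 is a Tuesday and not a listed holiday, so it stands.
So the filing is due June 14, 2011.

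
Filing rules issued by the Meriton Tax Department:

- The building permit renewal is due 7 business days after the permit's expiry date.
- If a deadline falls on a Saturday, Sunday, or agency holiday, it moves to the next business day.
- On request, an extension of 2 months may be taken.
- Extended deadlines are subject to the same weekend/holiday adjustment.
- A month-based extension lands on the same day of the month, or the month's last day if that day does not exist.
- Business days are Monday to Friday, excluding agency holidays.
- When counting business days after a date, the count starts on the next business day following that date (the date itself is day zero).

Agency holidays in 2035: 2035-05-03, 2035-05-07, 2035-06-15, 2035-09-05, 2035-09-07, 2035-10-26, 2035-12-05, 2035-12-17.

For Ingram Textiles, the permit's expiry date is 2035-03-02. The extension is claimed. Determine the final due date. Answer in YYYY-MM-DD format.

Counting 7 business days after 2035-03-02 (skipping weekends and listed holidays) reaches 2035-03-13.
2035-03-13 (Tuesday) is already a business day.
The 2 months extension carries 2035-03-13 to 2035-05-13.
2035-05-13 is a Sunday, so it moves to the next business day, 2035-05-14 (Monday).
Final deadline: 2035-05-14.

2035-05-14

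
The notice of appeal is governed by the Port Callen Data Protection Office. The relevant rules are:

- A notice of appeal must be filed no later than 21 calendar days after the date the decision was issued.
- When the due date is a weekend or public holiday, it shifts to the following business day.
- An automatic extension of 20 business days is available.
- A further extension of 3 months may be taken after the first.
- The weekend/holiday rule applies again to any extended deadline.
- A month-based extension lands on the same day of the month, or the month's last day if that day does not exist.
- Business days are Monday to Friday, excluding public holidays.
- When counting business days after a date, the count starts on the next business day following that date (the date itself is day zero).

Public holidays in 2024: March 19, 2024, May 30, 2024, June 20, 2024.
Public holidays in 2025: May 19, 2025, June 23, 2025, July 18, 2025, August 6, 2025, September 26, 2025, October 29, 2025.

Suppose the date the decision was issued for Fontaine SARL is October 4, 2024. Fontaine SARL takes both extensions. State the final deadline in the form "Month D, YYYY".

Adding 21 calendar days to October 4, 2024 gives October 25, 2024.
October 25, 2024 (Friday) is already a business day.
The 20-business-day extension runs from October 25, 2024 to November 22, 2024.
November 22, 2024 is a Friday and not a listed holiday, so it stands.
Applying the 3 months extension: 3 months after November 22, 2024 is February 22, 2025.
February 22, 2025 is a Saturday; the next business day is February 24, 2025 (Monday).
The final due date is February 24, 2025.

February 24, 2025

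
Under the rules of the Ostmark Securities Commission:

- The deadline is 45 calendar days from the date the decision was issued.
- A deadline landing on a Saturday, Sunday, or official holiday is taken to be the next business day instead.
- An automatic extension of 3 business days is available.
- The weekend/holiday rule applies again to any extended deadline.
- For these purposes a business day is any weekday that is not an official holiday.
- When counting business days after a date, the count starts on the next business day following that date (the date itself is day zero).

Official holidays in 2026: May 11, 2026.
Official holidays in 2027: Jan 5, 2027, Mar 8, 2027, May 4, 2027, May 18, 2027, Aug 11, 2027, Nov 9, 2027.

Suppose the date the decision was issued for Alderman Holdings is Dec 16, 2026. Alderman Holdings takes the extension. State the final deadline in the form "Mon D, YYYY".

Trigger date Dec 16, 2026 + 45 calendar days = Jan 30, 2027.
Because Jan 30, 2027 is a Saturday, the deadline becomes Feb 1, 2027 (Monday).
Counting 3 further business days from Feb 1, 2027 reaches Feb 4, 2027.
Feb 4, 2027 (Thursday) is already a business day.
The final due date is Feb 4, 2027.

Feb 4, 2027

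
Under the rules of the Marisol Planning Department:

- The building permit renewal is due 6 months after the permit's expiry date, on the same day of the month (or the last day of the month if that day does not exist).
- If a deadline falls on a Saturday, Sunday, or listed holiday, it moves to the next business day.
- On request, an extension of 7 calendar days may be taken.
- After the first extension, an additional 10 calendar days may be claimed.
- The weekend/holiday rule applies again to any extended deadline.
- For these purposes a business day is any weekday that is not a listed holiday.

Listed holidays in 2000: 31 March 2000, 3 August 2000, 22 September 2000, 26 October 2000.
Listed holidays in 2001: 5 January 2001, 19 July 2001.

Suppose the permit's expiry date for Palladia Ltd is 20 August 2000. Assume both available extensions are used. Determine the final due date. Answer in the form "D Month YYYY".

9 March 2001

6 months after 20 August 2000, on the same day of the month, is 20 February 2001.
20 February 2001 is a Tuesday and not a listed holiday, so it stands.
The 7-calendar-day extension moves the deadline from 20 February 2001 to 27 February 2001.
27 February 2001 falls on a Tuesday, which is a business day, so no adjustment is needed.
Add the 10 calendar-day extension to 27 February 2001: 9 March 2001.
Since 9 March 2001 is a Friday and not a holiday, the date is unchanged.
Final deadline: 9 March 2001.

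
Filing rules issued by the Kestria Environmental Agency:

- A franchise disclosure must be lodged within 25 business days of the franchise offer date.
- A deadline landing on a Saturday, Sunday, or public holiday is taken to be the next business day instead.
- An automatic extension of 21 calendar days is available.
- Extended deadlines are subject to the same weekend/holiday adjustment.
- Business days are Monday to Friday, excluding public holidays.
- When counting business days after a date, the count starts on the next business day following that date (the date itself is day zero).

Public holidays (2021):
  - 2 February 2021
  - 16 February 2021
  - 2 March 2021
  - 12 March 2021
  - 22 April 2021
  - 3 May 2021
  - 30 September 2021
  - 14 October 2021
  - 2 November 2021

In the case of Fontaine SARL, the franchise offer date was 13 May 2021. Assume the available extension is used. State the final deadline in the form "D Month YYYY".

8 July 2021

Counting 25 business days after 13 May 2021 (skipping weekends and listed holidays) reaches 17 June 2021.
17 June 2021 (Thursday) is already a business day.
With the 21-day extension, 17 June 2021 becomes 8 July 2021.
Since 8 July 2021 is a Thursday and not a holiday, the date is unchanged.
Final deadline: 8 July 2021.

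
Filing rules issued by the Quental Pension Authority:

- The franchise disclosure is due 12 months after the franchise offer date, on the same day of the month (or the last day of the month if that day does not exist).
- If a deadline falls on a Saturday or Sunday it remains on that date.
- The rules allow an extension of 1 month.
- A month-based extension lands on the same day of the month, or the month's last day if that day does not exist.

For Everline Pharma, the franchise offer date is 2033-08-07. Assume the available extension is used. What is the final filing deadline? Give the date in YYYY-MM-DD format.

12 months after 2033-08-07, on the same day of the month, is 2034-08-07.
2034-08-07 is a Monday; no weekend or holiday adjustment applies.
The 1 month extension carries 2034-08-07 to 2034-09-07.
2034-09-07 falls on a Thursday. The rules make no weekend/holiday allowance, so it remains 2034-09-07.
The final due date is 2034-09-07.

2034-09-07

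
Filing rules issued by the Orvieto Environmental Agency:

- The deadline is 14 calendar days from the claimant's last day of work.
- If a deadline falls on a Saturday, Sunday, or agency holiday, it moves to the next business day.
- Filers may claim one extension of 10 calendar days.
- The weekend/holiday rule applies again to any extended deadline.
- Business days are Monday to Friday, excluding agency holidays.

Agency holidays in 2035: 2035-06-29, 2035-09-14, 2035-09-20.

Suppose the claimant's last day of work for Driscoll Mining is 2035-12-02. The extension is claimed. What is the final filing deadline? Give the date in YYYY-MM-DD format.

14 calendar days after 2035-12-02 is 2035-12-16.
2035-12-16 is a Sunday, so it moves to the next business day, 2035-12-17 (Monday).
Add the 10 calendar-day extension to 2035-12-17: 2035-12-27.
Since 2035-12-27 is a Thursday and not a holiday, the date is unchanged.
Deadline: 2035-12-27.

2035-12-27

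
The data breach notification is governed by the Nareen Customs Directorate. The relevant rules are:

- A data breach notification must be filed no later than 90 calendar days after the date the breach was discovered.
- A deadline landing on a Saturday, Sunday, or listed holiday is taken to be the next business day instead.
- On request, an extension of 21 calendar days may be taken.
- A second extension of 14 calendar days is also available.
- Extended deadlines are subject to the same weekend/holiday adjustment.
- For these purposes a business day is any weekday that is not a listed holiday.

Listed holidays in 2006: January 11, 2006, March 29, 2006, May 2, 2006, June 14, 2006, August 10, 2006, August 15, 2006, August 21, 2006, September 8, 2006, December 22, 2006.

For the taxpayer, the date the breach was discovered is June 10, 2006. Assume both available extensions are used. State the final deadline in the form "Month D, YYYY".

October 16, 2006

90 calendar days after June 10, 2006 is September 8, 2006.
September 8, 2006 falls on a listed holiday. Rolling to the next business day gives September 11, 2006, a Monday.
Add the 21 calendar-day extension to September 11, 2006: October 2, 2006.
October 2, 2006 is a Monday and not a listed holiday, so it stands.
With the 14-day extension, October 2, 2006 becomes October 16, 2006.
Since October 16, 2006 is a Monday and not a holiday, the date is unchanged.
So the filing is due October 16, 2006.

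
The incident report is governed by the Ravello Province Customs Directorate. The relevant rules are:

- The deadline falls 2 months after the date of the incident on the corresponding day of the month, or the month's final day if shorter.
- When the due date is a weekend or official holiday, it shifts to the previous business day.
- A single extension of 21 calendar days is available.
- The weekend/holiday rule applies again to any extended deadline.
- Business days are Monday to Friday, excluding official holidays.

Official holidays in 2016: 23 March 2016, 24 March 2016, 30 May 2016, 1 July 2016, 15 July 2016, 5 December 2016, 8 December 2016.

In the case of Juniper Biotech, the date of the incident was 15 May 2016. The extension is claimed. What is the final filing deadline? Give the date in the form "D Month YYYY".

4 August 2016

2 months after 15 May 2016, on the same day of the month, is 15 July 2016.
Because 15 July 2016 is a listed holiday, the deadline becomes 14 July 2016 (Thursday).
Add the 21 calendar-day extension to 14 July 2016: 4 August 2016.
4 August 2016 (Thursday) is already a business day.
So the filing is due 4 August 2016.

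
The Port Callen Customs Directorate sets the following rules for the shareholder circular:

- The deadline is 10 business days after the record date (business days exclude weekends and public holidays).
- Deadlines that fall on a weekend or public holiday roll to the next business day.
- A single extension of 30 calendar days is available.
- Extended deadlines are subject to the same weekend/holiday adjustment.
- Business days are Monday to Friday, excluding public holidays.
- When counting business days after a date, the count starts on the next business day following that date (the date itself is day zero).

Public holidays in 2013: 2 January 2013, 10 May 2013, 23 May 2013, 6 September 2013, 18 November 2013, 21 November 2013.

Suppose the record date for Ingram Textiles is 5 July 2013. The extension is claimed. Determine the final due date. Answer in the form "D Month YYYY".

19 August 2013

Counting 10 business days after 5 July 2013 (skipping weekends and listed holidays) reaches 19 July 2013.
Since 19 July 2013 is a Friday and not a holiday, the date is unchanged.
Add the 30 calendar-day extension to 19 July 2013: 18 August 2013.
18 August 2013 falls on a Sunday. Rolling to the next business day gives 19 August 2013, a Monday.
Deadline: 19 August 2013.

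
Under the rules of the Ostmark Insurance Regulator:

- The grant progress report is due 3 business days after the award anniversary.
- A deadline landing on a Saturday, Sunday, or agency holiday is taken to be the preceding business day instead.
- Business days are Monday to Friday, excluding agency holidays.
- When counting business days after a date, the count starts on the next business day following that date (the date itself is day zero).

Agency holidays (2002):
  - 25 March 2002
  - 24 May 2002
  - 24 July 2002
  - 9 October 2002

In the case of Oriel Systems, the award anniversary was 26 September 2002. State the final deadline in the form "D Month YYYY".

Starting the day after 26 September 2002 and counting 3 business days lands on 1 October 2002.
1 October 2002 is a Tuesday and not a listed holiday, so it stands.
Deadline: 1 October 2002.

1 October 2002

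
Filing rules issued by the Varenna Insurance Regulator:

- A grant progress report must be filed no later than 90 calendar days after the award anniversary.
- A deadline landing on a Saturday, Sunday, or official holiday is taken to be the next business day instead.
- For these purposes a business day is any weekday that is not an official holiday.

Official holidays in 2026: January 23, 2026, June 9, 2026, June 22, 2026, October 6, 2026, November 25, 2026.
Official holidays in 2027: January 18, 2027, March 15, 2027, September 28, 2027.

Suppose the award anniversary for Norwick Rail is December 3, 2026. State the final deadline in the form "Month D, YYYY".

March 3, 2027

90 calendar days after December 3, 2026 is March 3, 2027.
March 3, 2027 is a Wednesday and not a listed holiday, so it stands.
So the filing is due March 3, 2027.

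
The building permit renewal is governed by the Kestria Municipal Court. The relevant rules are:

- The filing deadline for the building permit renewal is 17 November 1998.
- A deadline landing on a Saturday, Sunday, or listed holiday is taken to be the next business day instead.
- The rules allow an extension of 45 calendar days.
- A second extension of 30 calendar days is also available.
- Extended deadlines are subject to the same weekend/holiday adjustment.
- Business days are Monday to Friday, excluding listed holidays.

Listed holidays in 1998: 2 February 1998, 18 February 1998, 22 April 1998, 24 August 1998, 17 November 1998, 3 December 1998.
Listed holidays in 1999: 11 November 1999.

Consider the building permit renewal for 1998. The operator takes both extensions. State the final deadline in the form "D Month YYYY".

3 February 1999

The stated deadline is 17 November 1998.
Because 17 November 1998 is a listed holiday, the deadline becomes 18 November 1998 (Wednesday).
Add the 45 calendar-day extension to 18 November 1998: 2 January 1999.
2 January 1999 is a Saturday, so it moves to the next business day, 4 January 1999 (Monday).
Applying the 30-calendar-day extension: 4 January 1999 + 30 days = 3 February 1999.
3 February 1999 is a Wednesday and not a listed holiday, so it stands.
So the filing is due 3 February 1999.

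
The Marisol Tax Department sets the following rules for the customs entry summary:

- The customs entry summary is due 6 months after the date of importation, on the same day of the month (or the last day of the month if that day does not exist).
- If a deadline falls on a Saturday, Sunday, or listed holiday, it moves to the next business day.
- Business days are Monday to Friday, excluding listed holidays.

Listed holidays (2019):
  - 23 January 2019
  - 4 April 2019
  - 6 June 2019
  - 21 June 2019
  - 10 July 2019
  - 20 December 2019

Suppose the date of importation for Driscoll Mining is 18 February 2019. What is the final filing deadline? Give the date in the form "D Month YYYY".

6 months after 18 February 2019, on the same day of the month, is 18 August 2019.
18 August 2019 is a Sunday; the next business day is 19 August 2019 (Monday).
The final due date is 19 August 2019.

19 August 2019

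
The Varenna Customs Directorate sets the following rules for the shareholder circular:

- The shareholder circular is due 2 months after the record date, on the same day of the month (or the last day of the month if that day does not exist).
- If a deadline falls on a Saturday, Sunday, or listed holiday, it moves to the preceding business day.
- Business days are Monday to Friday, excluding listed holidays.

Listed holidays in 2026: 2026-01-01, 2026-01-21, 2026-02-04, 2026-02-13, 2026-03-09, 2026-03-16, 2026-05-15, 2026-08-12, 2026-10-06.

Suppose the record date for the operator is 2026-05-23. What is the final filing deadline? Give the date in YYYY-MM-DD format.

2026-07-23

Moving 2 months forward from 2026-05-23 on the corresponding day gives 2026-07-23.
2026-07-23 (Thursday) is already a business day.
Final deadline: 2026-07-23.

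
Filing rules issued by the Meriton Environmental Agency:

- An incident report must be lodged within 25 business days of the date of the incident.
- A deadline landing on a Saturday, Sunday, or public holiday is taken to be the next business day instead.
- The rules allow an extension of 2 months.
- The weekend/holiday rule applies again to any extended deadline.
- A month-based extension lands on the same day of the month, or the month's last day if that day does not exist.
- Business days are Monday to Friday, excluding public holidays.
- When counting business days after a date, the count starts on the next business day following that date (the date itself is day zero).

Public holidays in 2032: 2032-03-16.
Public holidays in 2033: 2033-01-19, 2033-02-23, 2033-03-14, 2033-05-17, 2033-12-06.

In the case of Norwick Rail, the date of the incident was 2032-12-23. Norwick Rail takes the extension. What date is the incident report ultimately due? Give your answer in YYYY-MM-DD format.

2033-03-28

Starting the day after 2032-12-23 and counting 25 business days lands on 2033-01-28.
Since 2033-01-28 is a Friday and not a holiday, the date is unchanged.
The 2 months extension carries 2033-01-28 to 2033-03-28.
2033-03-28 is a Monday and not a listed holiday, so it stands.
The final due date is 2033-03-28.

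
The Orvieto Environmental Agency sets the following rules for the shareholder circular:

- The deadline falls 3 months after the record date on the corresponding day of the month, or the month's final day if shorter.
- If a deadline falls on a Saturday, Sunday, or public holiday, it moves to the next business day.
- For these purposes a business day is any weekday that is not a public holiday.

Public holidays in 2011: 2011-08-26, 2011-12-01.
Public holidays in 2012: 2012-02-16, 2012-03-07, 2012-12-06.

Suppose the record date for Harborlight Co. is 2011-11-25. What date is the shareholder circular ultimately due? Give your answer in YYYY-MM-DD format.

2012-02-27

3 months from 2011-11-25 is 2012-02-25.
2012-02-25 falls on a Saturday. Rolling to the next business day gives 2012-02-27, a Monday.
Deadline: 2012-02-27.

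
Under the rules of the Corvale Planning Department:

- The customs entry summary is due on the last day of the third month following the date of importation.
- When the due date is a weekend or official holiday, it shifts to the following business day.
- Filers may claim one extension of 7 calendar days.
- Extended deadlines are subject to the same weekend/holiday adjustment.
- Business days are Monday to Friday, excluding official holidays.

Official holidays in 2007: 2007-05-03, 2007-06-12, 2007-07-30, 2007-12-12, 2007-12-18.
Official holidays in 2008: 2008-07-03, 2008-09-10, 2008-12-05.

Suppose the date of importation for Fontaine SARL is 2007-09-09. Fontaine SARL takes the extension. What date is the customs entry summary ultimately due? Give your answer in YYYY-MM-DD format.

2008-01-07

3 months after 2007-09-09 falls in December 2007; the last day of that month is 2007-12-31.
Since 2007-12-31 is a Monday and not a holiday, the date is unchanged.
Applying the 7-calendar-day extension: 2007-12-31 + 7 days = 2008-01-07.
2008-01-07 falls on a Monday, which is a business day, so no adjustment is needed.
Deadline: 2008-01-07.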